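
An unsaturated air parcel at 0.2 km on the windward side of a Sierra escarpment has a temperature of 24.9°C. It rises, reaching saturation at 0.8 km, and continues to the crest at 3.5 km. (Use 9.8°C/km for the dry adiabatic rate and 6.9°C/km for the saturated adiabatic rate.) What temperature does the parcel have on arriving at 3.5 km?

0.39°C

Dry to 800 m: -9.8 × 0.6 km = -5.88°C, so T = 19.02°C.
Saturated to 3500 m: -6.9 × 2.7 km = -18.63°C, so T = 0.39°C.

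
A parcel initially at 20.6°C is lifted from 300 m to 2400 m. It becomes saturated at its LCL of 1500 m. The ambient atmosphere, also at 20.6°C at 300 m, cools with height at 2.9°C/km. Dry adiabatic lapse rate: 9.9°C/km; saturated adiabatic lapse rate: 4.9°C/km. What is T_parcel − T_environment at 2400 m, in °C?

-10.2°C (parcel cooler than environment)

Parcel:
  From 300 m to 1500 m (dry): cools by 9.9 × 1.2 = 11.88°C, giving 8.72°C.
  From 1500 m to 2400 m (saturated): cools by 4.9 × 0.9 = 4.41°C, giving 4.31°C.
Environment:
  From 300 m to 2400 m (environment): cools by 2.9 × 2.1 = 6.09°C, giving 14.51°C.
T_parcel − T_env = 4.31 − 14.51 = -10.2°C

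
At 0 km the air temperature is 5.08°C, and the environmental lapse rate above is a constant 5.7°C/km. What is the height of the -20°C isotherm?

Height above start = (5.08 − (-20)) / 5.7 = 4.4 km
Altitude = 0 m + 4400 m = 4400 m

4.4 km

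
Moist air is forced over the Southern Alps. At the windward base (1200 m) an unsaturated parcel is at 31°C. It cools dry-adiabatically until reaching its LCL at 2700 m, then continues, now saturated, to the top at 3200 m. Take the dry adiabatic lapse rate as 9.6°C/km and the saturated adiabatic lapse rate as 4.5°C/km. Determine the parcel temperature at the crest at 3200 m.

1200 → 2700 m (dry, 9.6°C/km): ΔT = -9.6 × 1.5 = -14.4°C → T = 16.6°C
2700 → 3200 m (saturated, 4.5°C/km): ΔT = -4.5 × 0.5 = -2.25°C → T = 14.35°C

14.35°C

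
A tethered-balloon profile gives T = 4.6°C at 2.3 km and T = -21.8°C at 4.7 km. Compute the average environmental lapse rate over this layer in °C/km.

11°C/km

Γ = −ΔT/Δz = (4.6 − (-21.8)) / (4700 − 2300) m
  = 26.4°C / 2.4 km = 11°C/km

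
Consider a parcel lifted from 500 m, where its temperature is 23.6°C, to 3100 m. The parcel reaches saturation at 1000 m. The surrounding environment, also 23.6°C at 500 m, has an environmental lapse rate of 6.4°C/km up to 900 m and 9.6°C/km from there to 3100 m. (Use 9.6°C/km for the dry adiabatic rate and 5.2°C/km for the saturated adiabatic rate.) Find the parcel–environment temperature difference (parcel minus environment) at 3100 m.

Parcel:
  Dry to 1000 m: -9.6 × 0.5 km = -4.8°C, so T = 18.8°C.
  Saturated to 3100 m: -5.2 × 2.1 km = -10.92°C, so T = 7.88°C.
Environment:
  Environment, lower layer to 900 m: -6.4 × 0.4 km = -2.56°C, so T = 21.04°C.
  Environment, upper layer to 3100 m: -9.6 × 2.2 km = -21.12°C, so T = -0.08°C.
T_parcel − T_env = 7.88 − (-0.08) = +7.96°C

+7.96°C (parcel warmer than environment)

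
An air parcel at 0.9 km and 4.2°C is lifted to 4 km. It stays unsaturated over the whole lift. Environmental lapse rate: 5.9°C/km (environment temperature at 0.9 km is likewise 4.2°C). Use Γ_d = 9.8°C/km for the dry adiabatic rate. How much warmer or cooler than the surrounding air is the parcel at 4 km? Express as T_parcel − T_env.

-12.09°C (parcel cooler than environment)

Parcel:
  From 900 m to 4000 m (dry): cools by 9.8 × 3.1 = 30.38°C, giving -26.18°C.
Environment:
  From 900 m to 4000 m (environment): cools by 5.9 × 3.1 = 18.29°C, giving -14.09°C.
T_parcel − T_env = -26.18 − (-14.09) = -12.09°C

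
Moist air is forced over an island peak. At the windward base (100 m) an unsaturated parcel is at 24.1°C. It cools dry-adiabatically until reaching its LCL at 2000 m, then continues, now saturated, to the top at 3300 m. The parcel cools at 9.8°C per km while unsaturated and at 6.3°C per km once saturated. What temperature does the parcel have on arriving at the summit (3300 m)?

Dry to 2000 m: -9.8 × 1.9 km = -18.62°C, so T = 5.48°C.
Saturated to 3300 m: -6.3 × 1.3 km = -8.19°C, so T = -2.71°C.

-2.71°C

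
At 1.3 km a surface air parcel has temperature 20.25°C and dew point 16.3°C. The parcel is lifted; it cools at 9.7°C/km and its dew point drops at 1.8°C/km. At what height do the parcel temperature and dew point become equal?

1.8 km

T and T_d converge at 9.7 − 1.8 = 7.9°C per km
Height above start = (20.25 − 16.3) / 7.9 = 0.5 km
LCL altitude = 1300 m + 500 m = 1800 m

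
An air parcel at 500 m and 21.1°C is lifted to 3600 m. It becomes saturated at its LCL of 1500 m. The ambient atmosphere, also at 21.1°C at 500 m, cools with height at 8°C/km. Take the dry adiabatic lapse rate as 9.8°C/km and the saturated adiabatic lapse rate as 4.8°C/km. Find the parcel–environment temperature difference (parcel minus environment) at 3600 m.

+4.92°C (parcel warmer than environment)

Parcel:
  From 500 m to 1500 m (dry): cools by 9.8 × 1 = 9.8°C, giving 11.3°C.
  From 1500 m to 3600 m (saturated): cools by 4.8 × 2.1 = 10.08°C, giving 1.22°C.
Environment:
  From 500 m to 3600 m (environment): cools by 8 × 3.1 = 24.8°C, giving -3.7°C.
T_parcel − T_env = 1.22 − (-3.7) = +4.92°C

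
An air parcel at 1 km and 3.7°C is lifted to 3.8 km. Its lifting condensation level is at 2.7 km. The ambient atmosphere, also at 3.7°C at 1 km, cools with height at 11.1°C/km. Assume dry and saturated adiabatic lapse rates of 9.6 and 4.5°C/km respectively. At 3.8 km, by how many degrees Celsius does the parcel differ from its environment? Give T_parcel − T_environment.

+9.81°C (parcel warmer than environment)

Parcel:
  1000–2700 m, dry: Δz = 1.7 km ⇒ ΔT = -16.32°C; T = -12.62°C
  2700–3800 m, saturated: Δz = 1.1 km ⇒ ΔT = -4.95°C; T = -17.57°C
Environment:
  1000–3800 m, environment: Δz = 2.8 km ⇒ ΔT = -31.08°C; T = -27.38°C
T_parcel − T_env = -17.57 − (-27.38) = +9.81°C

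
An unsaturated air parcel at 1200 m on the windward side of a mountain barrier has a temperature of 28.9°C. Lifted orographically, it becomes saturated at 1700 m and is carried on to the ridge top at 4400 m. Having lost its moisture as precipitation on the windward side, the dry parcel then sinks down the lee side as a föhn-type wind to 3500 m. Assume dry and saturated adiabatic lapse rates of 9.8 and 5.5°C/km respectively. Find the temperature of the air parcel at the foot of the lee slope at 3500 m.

17.97°C

1200–1700 m, dry: Δz = 0.5 km ⇒ ΔT = -4.9°C; T = 24°C
1700–4400 m, saturated: Δz = 2.7 km ⇒ ΔT = -14.85°C; T = 9.15°C
4400–3500 m, dry descent: Δz = 0.9 km ⇒ ΔT = +8.82°C; T = 17.97°C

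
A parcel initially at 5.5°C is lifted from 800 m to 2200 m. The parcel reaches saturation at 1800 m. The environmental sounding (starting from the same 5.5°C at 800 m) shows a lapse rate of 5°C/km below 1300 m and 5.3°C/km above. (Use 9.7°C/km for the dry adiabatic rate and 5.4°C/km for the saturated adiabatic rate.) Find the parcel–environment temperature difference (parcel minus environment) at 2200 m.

Parcel:
  800–1800 m, dry: Δz = 1 km ⇒ ΔT = -9.7°C; T = -4.2°C
  1800–2200 m, saturated: Δz = 0.4 km ⇒ ΔT = -2.16°C; T = -6.36°C
Environment:
  800–1300 m, environment, lower layer: Δz = 0.5 km ⇒ ΔT = -2.5°C; T = 3°C
  1300–2200 m, environment, upper layer: Δz = 0.9 km ⇒ ΔT = -4.77°C; T = -1.77°C
T_parcel − T_env = -6.36 − (-1.77) = -4.59°C

-4.59°C (parcel cooler than environment)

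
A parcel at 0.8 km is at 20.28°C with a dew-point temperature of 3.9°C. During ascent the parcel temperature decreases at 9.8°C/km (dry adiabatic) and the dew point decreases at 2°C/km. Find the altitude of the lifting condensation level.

2.9 km

T and T_d converge at 9.8 − 2 = 7.8°C per km
Height above start = (20.28 − 3.9) / 7.8 = 2.1 km
LCL altitude = 800 m + 2100 m = 2900 m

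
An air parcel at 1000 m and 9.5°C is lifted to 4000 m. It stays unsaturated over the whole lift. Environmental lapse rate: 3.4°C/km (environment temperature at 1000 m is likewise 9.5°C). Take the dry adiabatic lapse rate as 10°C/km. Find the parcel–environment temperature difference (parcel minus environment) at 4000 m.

Parcel:
  From 1000 m to 4000 m (dry): cools by 10 × 3 = 30°C, giving -20.5°C.
Environment:
  From 1000 m to 4000 m (environment): cools by 3.4 × 3 = 10.2°C, giving -0.7°C.
T_parcel − T_env = -20.5 − (-0.7) = -19.8°C

-19.8°C (parcel cooler than environment)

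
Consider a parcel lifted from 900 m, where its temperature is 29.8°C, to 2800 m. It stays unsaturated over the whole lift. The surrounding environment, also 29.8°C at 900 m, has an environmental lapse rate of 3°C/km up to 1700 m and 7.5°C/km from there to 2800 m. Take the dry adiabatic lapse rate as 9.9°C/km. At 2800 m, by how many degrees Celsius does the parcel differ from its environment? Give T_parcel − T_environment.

-8.16°C (parcel cooler than environment)

Parcel:
  900 → 2800 m (dry, 9.9°C/km): ΔT = -9.9 × 1.9 = -18.81°C → T = 10.99°C
Environment:
  900 → 1700 m (environment, lower layer, 3°C/km): ΔT = -3 × 0.8 = -2.4°C → T = 27.4°C
  1700 → 2800 m (environment, upper layer, 7.5°C/km): ΔT = -7.5 × 1.1 = -8.25°C → T = 19.15°C
T_parcel − T_env = 10.99 − 19.15 = -8.16°C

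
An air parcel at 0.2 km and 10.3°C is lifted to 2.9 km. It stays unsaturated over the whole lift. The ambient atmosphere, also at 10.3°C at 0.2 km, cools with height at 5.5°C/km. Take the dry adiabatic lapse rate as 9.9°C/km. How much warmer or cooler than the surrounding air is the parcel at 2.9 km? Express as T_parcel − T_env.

Parcel:
  200 → 2900 m (dry, 9.9°C/km): ΔT = -9.9 × 2.7 = -26.73°C → T = -16.43°C
Environment:
  200 → 2900 m (environment, 5.5°C/km): ΔT = -5.5 × 2.7 = -14.85°C → T = -4.55°C
T_parcel − T_env = -16.43 − (-4.55) = -11.88°C

-11.88°C (parcel cooler than environment)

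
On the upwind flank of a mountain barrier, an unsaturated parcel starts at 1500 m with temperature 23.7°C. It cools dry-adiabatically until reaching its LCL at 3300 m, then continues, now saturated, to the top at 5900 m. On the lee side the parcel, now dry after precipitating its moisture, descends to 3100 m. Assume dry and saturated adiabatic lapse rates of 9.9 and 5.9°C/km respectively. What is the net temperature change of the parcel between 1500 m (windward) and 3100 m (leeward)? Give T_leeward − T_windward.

-5.44°C

From 1500 m to 3300 m (dry): cools by 9.9 × 1.8 = 17.82°C, giving 5.88°C.
From 3300 m to 5900 m (saturated): cools by 5.9 × 2.6 = 15.34°C, giving -9.46°C.
From 5900 m to 3100 m (dry descent): warms by 9.9 × 2.8 = 27.72°C, giving 18.26°C.
Net change vs windward start: 18.26 − 23.7 = -5.44°C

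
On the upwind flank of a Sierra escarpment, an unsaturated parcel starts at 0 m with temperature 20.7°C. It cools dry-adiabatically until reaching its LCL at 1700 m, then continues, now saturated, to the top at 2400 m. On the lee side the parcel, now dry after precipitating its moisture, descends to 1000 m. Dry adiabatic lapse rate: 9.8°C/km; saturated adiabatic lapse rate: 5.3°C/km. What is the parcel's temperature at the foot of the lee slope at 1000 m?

14.05°C

From 0 m to 1700 m (dry): cools by 9.8 × 1.7 = 16.66°C, giving 4.04°C.
From 1700 m to 2400 m (saturated): cools by 5.3 × 0.7 = 3.71°C, giving 0.33°C.
From 2400 m to 1000 m (dry descent): warms by 9.8 × 1.4 = 13.72°C, giving 14.05°C.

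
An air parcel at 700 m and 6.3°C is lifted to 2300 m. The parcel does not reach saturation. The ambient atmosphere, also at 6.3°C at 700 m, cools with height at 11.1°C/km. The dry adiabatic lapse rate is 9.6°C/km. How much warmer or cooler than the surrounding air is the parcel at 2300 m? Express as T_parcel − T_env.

+2.4°C (parcel warmer than environment)

Parcel:
  700–2300 m, dry: Δz = 1.6 km ⇒ ΔT = -15.36°C; T = -9.06°C
Environment:
  700–2300 m, environment: Δz = 1.6 km ⇒ ΔT = -17.76°C; T = -11.46°C
T_parcel − T_env = -9.06 − (-11.46) = +2.4°C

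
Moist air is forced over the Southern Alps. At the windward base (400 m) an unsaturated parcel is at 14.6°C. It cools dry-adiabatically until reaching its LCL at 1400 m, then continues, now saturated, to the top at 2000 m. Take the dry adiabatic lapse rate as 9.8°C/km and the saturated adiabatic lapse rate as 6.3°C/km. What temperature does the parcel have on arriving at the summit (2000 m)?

400–1400 m, dry: Δz = 1 km ⇒ ΔT = -9.8°C; T = 4.8°C
1400–2000 m, saturated: Δz = 0.6 km ⇒ ΔT = -3.78°C; T = 1.02°C

1.02°C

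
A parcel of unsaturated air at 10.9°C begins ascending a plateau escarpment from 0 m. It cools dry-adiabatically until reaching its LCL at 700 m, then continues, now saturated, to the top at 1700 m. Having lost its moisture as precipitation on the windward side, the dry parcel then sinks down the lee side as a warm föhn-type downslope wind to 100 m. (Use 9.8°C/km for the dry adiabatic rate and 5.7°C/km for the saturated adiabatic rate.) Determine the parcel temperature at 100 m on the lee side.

Dry to 700 m: -9.8 × 0.7 km = -6.86°C, so T = 4.04°C.
Saturated to 1700 m: -5.7 × 1 km = -5.7°C, so T = -1.66°C.
Dry descent to 100 m: +9.8 × 1.6 km = +15.68°C, so T = 14.02°C.

14.02°C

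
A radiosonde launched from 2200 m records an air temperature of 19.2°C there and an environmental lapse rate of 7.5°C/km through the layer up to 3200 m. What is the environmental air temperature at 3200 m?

11.7°C

Environmental to 3200 m: -7.5 × 1 km = -7.5°C, so T = 11.7°C.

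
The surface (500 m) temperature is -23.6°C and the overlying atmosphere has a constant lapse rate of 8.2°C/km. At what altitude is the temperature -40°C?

Height above start = (-23.6 − (-40)) / 8.2 = 2 km
Altitude = 500 m + 2000 m = 2500 m

2500 m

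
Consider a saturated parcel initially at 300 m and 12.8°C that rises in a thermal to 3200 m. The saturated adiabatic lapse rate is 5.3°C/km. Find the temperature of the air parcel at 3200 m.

-2.57°C

300 → 3200 m (saturated adiabatic, 5.3°C/km): ΔT = -5.3 × 2.9 = -15.37°C → T = -2.57°C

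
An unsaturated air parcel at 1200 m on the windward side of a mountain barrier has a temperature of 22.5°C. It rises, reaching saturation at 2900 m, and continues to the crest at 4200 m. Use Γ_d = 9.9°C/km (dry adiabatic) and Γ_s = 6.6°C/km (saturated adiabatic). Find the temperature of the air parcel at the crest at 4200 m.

-2.91°C

From 1200 m to 2900 m (dry): cools by 9.9 × 1.7 = 16.83°C, giving 5.67°C.
From 2900 m to 4200 m (saturated): cools by 6.6 × 1.3 = 8.58°C, giving -2.91°C.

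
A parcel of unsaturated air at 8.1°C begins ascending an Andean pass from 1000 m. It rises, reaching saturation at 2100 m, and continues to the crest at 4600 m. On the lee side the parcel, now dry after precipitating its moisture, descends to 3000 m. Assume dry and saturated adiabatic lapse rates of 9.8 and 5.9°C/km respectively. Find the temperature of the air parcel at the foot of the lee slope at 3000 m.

1000–2100 m, dry: Δz = 1.1 km ⇒ ΔT = -10.78°C; T = -2.68°C
2100–4600 m, saturated: Δz = 2.5 km ⇒ ΔT = -14.75°C; T = -17.43°C
4600–3000 m, dry descent: Δz = 1.6 km ⇒ ΔT = +15.68°C; T = -1.75°C

-1.75°C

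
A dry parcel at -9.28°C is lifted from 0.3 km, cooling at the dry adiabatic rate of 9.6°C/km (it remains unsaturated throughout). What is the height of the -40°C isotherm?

Height above start = (-9.28 − (-40)) / 9.6 = 3.2 km
Altitude = 300 m + 3200 m = 3500 m

3.5 km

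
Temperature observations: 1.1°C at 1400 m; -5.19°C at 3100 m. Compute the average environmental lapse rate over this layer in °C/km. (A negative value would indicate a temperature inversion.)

Γ = −ΔT/Δz = (1.1 − (-5.19)) / (3100 − 1400) m
  = 6.29°C / 1.7 km = 3.7°C/km

3.7°C/km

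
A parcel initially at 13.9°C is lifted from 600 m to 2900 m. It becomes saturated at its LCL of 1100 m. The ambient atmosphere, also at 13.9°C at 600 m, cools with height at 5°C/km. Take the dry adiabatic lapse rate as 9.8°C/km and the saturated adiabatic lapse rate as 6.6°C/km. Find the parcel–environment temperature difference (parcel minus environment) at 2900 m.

Parcel:
  Dry to 1100 m: -9.8 × 0.5 km = -4.9°C, so T = 9°C.
  Saturated to 2900 m: -6.6 × 1.8 km = -11.88°C, so T = -2.88°C.
Environment:
  Environment to 2900 m: -5 × 2.3 km = -11.5°C, so T = 2.4°C.
T_parcel − T_env = -2.88 − 2.4 = -5.28°C

-5.28°C (parcel cooler than environment)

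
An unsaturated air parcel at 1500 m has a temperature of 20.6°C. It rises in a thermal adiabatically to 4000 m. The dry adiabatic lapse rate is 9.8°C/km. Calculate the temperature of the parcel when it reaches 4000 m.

-3.9°C

Dry adiabatic to 4000 m: -9.8 × 2.5 km = -24.5°C, so T = -3.9°C.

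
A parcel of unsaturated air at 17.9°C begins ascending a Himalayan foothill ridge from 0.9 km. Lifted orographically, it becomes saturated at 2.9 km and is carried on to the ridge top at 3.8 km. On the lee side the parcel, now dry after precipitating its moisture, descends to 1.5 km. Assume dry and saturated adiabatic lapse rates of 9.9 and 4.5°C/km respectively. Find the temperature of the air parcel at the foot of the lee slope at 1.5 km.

16.82°C

900 → 2900 m (dry, 9.9°C/km): ΔT = -9.9 × 2 = -19.8°C → T = -1.9°C
2900 → 3800 m (saturated, 4.5°C/km): ΔT = -4.5 × 0.9 = -4.05°C → T = -5.95°C
3800 → 1500 m (dry descent, 9.9°C/km): ΔT = +9.9 × 2.3 = +22.77°C → T = 16.82°C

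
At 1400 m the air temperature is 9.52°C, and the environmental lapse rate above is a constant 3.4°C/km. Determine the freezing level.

4200 m

Height above start = (9.52 − 0) / 3.4 = 2.8 km
Altitude = 1400 m + 2800 m = 4200 m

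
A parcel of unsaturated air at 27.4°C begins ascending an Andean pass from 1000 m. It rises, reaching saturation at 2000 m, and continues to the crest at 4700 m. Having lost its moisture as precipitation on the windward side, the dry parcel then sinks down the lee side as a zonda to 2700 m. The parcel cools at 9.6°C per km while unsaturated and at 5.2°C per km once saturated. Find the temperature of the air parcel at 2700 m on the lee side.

22.96°C

Dry to 2000 m: -9.6 × 1 km = -9.6°C, so T = 17.8°C.
Saturated to 4700 m: -5.2 × 2.7 km = -14.04°C, so T = 3.76°C.
Dry descent to 2700 m: +9.6 × 2 km = +19.2°C, so T = 22.96°C.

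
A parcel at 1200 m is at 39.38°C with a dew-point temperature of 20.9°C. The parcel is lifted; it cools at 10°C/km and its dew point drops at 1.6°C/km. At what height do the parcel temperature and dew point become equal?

3400 m

T and T_d converge at 10 − 1.6 = 8.4°C per km
Height above start = (39.38 − 20.9) / 8.4 = 2.2 km
LCL altitude = 1200 m + 2200 m = 3400 m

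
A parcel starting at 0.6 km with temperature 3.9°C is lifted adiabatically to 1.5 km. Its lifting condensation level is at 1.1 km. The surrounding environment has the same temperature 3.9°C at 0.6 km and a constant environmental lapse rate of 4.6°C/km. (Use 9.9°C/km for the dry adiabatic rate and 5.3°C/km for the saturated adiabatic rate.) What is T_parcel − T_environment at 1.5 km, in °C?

-2.93°C (parcel cooler than environment)

Parcel:
  From 600 m to 1100 m (dry): cools by 9.9 × 0.5 = 4.95°C, giving -1.05°C.
  From 1100 m to 1500 m (saturated): cools by 5.3 × 0.4 = 2.12°C, giving -3.17°C.
Environment:
  From 600 m to 1500 m (environment): cools by 4.6 × 0.9 = 4.14°C, giving -0.24°C.
T_parcel − T_env = -3.17 − (-0.24) = -2.93°C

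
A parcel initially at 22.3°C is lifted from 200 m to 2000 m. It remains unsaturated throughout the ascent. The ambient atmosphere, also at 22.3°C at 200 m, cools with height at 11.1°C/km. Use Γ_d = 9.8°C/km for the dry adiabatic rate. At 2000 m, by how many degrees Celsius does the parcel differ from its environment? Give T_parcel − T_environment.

Parcel:
  Dry to 2000 m: -9.8 × 1.8 km = -17.64°C, so T = 4.66°C.
Environment:
  Environment to 2000 m: -11.1 × 1.8 km = -19.98°C, so T = 2.32°C.
T_parcel − T_env = 4.66 − 2.32 = +2.34°C

+2.34°C (parcel warmer than environment)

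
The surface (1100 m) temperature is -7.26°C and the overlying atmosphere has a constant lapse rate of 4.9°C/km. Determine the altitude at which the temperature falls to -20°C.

3700 m

Height above start = (-7.26 − (-20)) / 4.9 = 2.6 km
Altitude = 1100 m + 2600 m = 3700 m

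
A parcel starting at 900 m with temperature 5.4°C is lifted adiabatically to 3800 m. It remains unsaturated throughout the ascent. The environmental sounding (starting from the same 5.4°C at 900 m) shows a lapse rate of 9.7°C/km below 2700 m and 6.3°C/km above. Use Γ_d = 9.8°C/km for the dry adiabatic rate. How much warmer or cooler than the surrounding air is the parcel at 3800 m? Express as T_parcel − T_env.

Parcel:
  From 900 m to 3800 m (dry): cools by 9.8 × 2.9 = 28.42°C, giving -23.02°C.
Environment:
  From 900 m to 2700 m (environment, lower layer): cools by 9.7 × 1.8 = 17.46°C, giving -12.06°C.
  From 2700 m to 3800 m (environment, upper layer): cools by 6.3 × 1.1 = 6.93°C, giving -18.99°C.
T_parcel − T_env = -23.02 − (-18.99) = -4.03°C

-4.03°C (parcel cooler than environment)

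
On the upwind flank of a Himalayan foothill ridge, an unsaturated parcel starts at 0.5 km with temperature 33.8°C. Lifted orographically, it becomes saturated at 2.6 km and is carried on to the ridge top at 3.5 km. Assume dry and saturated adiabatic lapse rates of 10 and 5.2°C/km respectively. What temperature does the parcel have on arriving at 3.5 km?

500 → 2600 m (dry, 10°C/km): ΔT = -10 × 2.1 = -21°C → T = 12.8°C
2600 → 3500 m (saturated, 5.2°C/km): ΔT = -5.2 × 0.9 = -4.68°C → T = 8.12°C

8.12°C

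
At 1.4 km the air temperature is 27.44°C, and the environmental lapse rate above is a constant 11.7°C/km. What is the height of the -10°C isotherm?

4.6 km

Height above start = (27.44 − (-10)) / 11.7 = 3.2 km
Altitude = 1400 m + 3200 m = 4600 m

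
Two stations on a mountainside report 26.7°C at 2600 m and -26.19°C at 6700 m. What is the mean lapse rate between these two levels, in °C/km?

12.9°C/km

Γ = −ΔT/Δz = (26.7 − (-26.19)) / (6700 − 2600) m
  = 52.89°C / 4.1 km = 12.9°C/km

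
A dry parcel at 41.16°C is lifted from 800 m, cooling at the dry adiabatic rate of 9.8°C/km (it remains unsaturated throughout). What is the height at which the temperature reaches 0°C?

5000 m

Height above start = (41.16 − 0) / 9.8 = 4.2 km
Altitude = 800 m + 4200 m = 5000 m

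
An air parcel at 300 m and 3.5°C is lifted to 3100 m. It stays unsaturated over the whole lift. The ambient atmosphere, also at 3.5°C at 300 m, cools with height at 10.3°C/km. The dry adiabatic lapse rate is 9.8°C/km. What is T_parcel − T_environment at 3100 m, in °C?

Parcel:
  300–3100 m, dry: Δz = 2.8 km ⇒ ΔT = -27.44°C; T = -23.94°C
Environment:
  300–3100 m, environment: Δz = 2.8 km ⇒ ΔT = -28.84°C; T = -25.34°C
T_parcel − T_env = -23.94 − (-25.34) = +1.4°C

+1.4°C (parcel warmer than environment)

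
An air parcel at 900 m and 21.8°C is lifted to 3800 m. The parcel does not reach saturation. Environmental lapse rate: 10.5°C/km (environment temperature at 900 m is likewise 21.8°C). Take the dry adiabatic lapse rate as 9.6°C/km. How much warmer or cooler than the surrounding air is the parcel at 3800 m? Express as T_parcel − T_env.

Parcel:
  From 900 m to 3800 m (dry): cools by 9.6 × 2.9 = 27.84°C, giving -6.04°C.
Environment:
  From 900 m to 3800 m (environment): cools by 10.5 × 2.9 = 30.45°C, giving -8.65°C.
T_parcel − T_env = -6.04 − (-8.65) = +2.61°C

+2.61°C (parcel warmer than environment)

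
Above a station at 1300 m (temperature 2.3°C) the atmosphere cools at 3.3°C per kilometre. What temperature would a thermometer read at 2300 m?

Environmental to 2300 m: -3.3 × 1 km = -3.3°C, so T = -1°C.

-1°C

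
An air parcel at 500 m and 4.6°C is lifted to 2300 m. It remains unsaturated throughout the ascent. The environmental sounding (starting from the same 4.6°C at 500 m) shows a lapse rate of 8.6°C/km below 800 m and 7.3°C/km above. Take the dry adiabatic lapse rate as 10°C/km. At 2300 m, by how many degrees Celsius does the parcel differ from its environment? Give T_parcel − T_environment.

-4.47°C (parcel cooler than environment)

Parcel:
  500–2300 m, dry: Δz = 1.8 km ⇒ ΔT = -18°C; T = -13.4°C
Environment:
  500–800 m, environment, lower layer: Δz = 0.3 km ⇒ ΔT = -2.58°C; T = 2.02°C
  800–2300 m, environment, upper layer: Δz = 1.5 km ⇒ ΔT = -10.95°C; T = -8.93°C
T_parcel − T_env = -13.4 − (-8.93) = -4.47°C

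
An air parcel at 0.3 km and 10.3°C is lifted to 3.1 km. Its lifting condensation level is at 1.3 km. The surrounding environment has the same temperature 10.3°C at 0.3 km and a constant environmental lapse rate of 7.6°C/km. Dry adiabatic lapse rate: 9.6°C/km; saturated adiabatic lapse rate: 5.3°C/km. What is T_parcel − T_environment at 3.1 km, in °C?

+2.14°C (parcel warmer than environment)

Parcel:
  Dry to 1300 m: -9.6 × 1 km = -9.6°C, so T = 0.7°C.
  Saturated to 3100 m: -5.3 × 1.8 km = -9.54°C, so T = -8.84°C.
Environment:
  Environment to 3100 m: -7.6 × 2.8 km = -21.28°C, so T = -10.98°C.
T_parcel − T_env = -8.84 − (-10.98) = +2.14°C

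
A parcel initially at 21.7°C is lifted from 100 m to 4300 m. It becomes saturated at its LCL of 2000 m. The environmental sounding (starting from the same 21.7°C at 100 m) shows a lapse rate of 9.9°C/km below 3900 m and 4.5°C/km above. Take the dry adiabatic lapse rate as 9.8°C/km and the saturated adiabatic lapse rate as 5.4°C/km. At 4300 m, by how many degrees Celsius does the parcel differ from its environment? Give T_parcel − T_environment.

+8.38°C (parcel warmer than environment)

Parcel:
  From 100 m to 2000 m (dry): cools by 9.8 × 1.9 = 18.62°C, giving 3.08°C.
  From 2000 m to 4300 m (saturated): cools by 5.4 × 2.3 = 12.42°C, giving -9.34°C.
Environment:
  From 100 m to 3900 m (environment, lower layer): cools by 9.9 × 3.8 = 37.62°C, giving -15.92°C.
  From 3900 m to 4300 m (environment, upper layer): cools by 4.5 × 0.4 = 1.8°C, giving -17.72°C.
T_parcel − T_env = -9.34 − (-17.72) = +8.38°C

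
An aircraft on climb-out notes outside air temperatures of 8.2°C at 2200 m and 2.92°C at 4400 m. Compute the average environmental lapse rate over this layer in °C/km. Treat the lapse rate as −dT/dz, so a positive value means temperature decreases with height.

Γ = −ΔT/Δz = (8.2 − 2.92) / (4400 − 2200) m
  = 5.28°C / 2.2 km = 2.4°C/km

2.4°C/km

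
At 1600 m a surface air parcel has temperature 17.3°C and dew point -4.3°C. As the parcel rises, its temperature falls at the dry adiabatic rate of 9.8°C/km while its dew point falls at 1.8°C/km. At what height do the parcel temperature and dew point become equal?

4300 m

T and T_d converge at 9.8 − 1.8 = 8°C per km
Height above start = (17.3 − (-4.3)) / 8 = 2.7 km
LCL altitude = 1600 m + 2700 m = 4300 m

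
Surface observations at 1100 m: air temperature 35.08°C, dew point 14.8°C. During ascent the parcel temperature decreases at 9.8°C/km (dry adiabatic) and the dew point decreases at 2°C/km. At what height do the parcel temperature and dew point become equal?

T and T_d converge at 9.8 − 2 = 7.8°C per km
Height above start = (35.08 − 14.8) / 7.8 = 2.6 km
LCL altitude = 1100 m + 2600 m = 3700 m

3700 m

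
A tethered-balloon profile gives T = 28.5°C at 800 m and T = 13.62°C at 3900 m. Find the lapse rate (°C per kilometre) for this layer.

4.8°C/km

Γ = −ΔT/Δz = (28.5 − 13.62) / (3900 − 800) m
  = 14.88°C / 3.1 km = 4.8°C/km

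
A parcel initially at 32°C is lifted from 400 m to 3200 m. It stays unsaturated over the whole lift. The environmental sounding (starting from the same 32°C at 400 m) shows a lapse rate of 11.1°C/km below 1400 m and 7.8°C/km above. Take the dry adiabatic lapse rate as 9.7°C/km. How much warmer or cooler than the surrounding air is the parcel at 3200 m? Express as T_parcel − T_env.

-2.02°C (parcel cooler than environment)

Parcel:
  From 400 m to 3200 m (dry): cools by 9.7 × 2.8 = 27.16°C, giving 4.84°C.
Environment:
  From 400 m to 1400 m (environment, lower layer): cools by 11.1 × 1 = 11.1°C, giving 20.9°C.
  From 1400 m to 3200 m (environment, upper layer): cools by 7.8 × 1.8 = 14.04°C, giving 6.86°C.
T_parcel − T_env = 4.84 − 6.86 = -2.02°C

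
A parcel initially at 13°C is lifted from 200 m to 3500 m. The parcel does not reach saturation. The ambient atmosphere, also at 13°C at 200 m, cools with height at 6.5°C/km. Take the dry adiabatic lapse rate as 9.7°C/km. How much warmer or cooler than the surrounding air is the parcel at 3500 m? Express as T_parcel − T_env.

-10.56°C (parcel cooler than environment)

Parcel:
  Dry to 3500 m: -9.7 × 3.3 km = -32.01°C, so T = -19.01°C.
Environment:
  Environment to 3500 m: -6.5 × 3.3 km = -21.45°C, so T = -8.45°C.
T_parcel − T_env = -19.01 − (-8.45) = -10.56°C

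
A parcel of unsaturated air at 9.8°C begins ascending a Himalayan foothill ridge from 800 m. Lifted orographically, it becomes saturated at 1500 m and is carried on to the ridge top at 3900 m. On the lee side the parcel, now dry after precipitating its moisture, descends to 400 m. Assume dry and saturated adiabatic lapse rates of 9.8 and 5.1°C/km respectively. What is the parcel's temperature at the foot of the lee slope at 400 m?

From 800 m to 1500 m (dry): cools by 9.8 × 0.7 = 6.86°C, giving 2.94°C.
From 1500 m to 3900 m (saturated): cools by 5.1 × 2.4 = 12.24°C, giving -9.3°C.
From 3900 m to 400 m (dry descent): warms by 9.8 × 3.5 = 34.3°C, giving 25°C.

25°C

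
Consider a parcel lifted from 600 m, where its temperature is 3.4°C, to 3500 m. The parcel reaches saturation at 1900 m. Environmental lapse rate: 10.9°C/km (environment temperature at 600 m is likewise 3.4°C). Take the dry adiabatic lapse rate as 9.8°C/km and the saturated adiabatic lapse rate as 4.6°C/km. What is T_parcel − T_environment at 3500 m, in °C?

+11.51°C (parcel warmer than environment)

Parcel:
  600 → 1900 m (dry, 9.8°C/km): ΔT = -9.8 × 1.3 = -12.74°C → T = -9.34°C
  1900 → 3500 m (saturated, 4.6°C/km): ΔT = -4.6 × 1.6 = -7.36°C → T = -16.7°C
Environment:
  600 → 3500 m (environment, 10.9°C/km): ΔT = -10.9 × 2.9 = -31.61°C → T = -28.21°C
T_parcel − T_env = -16.7 − (-28.21) = +11.51°C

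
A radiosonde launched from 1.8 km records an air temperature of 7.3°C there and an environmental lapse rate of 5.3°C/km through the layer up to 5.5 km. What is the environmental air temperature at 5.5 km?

-12.31°C

1800 → 5500 m (environmental, 5.3°C/km): ΔT = -5.3 × 3.7 = -19.61°C → T = -12.31°C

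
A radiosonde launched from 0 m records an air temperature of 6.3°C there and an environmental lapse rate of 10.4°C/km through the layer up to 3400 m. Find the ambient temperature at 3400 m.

-29.06°C

Environmental to 3400 m: -10.4 × 3.4 km = -35.36°C, so T = -29.06°C.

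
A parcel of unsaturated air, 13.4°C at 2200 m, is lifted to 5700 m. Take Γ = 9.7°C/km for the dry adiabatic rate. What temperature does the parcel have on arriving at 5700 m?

-20.55°C

From 2200 m to 5700 m (dry adiabatic): cools by 9.7 × 3.5 = 33.95°C, giving -20.55°C.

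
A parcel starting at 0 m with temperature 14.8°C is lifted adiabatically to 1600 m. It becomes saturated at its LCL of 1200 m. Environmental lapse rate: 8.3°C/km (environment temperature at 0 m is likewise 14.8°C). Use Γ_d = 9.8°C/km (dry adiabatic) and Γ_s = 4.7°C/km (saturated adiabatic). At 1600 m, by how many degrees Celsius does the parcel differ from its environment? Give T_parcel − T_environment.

-0.36°C (parcel cooler than environment)

Parcel:
  From 0 m to 1200 m (dry): cools by 9.8 × 1.2 = 11.76°C, giving 3.04°C.
  From 1200 m to 1600 m (saturated): cools by 4.7 × 0.4 = 1.88°C, giving 1.16°C.
Environment:
  From 0 m to 1600 m (environment): cools by 8.3 × 1.6 = 13.28°C, giving 1.52°C.
T_parcel − T_env = 1.16 − 1.52 = -0.36°C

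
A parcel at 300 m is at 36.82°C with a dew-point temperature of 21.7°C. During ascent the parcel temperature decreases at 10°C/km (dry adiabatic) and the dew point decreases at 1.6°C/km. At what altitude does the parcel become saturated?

T and T_d converge at 10 − 1.6 = 8.4°C per km
Height above start = (36.82 − 21.7) / 8.4 = 1.8 km
LCL altitude = 300 m + 1800 m = 2100 m

2100 m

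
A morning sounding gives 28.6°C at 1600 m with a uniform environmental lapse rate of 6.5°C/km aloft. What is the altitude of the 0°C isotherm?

Height above start = (28.6 − 0) / 6.5 = 4.4 km
Altitude = 1600 m + 4400 m = 6000 m

6000 m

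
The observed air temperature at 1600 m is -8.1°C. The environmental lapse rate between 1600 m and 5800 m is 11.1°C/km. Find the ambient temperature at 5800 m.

1600 → 5800 m (environmental, 11.1°C/km): ΔT = -11.1 × 4.2 = -46.62°C → T = -54.72°C

-54.72°C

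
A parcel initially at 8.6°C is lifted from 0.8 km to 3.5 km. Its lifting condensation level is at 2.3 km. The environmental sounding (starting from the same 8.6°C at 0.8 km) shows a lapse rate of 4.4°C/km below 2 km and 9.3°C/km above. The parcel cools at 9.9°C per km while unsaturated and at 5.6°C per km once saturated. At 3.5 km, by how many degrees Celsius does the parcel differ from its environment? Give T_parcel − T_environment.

-2.34°C (parcel cooler than environment)

Parcel:
  Dry to 2300 m: -9.9 × 1.5 km = -14.85°C, so T = -6.25°C.
  Saturated to 3500 m: -5.6 × 1.2 km = -6.72°C, so T = -12.97°C.
Environment:
  Environment, lower layer to 2000 m: -4.4 × 1.2 km = -5.28°C, so T = 3.32°C.
  Environment, upper layer to 3500 m: -9.3 × 1.5 km = -13.95°C, so T = -10.63°C.
T_parcel − T_env = -12.97 − (-10.63) = -2.34°C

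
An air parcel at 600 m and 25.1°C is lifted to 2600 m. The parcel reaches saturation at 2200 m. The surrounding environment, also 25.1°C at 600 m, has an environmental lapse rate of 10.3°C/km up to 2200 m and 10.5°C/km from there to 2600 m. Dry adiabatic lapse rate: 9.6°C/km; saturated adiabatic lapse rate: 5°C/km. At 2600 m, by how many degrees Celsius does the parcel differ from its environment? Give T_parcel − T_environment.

Parcel:
  Dry to 2200 m: -9.6 × 1.6 km = -15.36°C, so T = 9.74°C.
  Saturated to 2600 m: -5 × 0.4 km = -2°C, so T = 7.74°C.
Environment:
  Environment, lower layer to 2200 m: -10.3 × 1.6 km = -16.48°C, so T = 8.62°C.
  Environment, upper layer to 2600 m: -10.5 × 0.4 km = -4.2°C, so T = 4.42°C.
T_parcel − T_env = 7.74 − 4.42 = +3.32°C

+3.32°C (parcel warmer than environment)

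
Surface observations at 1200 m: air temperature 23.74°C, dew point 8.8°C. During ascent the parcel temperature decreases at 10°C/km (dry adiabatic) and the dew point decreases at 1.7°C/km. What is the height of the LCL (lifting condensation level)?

T and T_d converge at 10 − 1.7 = 8.3°C per km
Height above start = (23.74 − 8.8) / 8.3 = 1.8 km
LCL altitude = 1200 m + 1800 m = 3000 m

3000 m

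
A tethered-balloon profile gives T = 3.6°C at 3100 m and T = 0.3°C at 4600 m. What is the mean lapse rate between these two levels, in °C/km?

Γ = −ΔT/Δz = (3.6 − 0.3) / (4600 − 3100) m
  = 3.3°C / 1.5 km = 2.2°C/km

2.2°C/km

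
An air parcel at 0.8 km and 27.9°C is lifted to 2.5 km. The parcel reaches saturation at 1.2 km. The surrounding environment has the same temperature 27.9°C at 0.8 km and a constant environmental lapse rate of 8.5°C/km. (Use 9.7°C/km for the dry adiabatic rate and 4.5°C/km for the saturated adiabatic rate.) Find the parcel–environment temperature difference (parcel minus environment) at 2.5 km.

+4.72°C (parcel warmer than environment)

Parcel:
  Dry to 1200 m: -9.7 × 0.4 km = -3.88°C, so T = 24.02°C.
  Saturated to 2500 m: -4.5 × 1.3 km = -5.85°C, so T = 18.17°C.
Environment:
  Environment to 2500 m: -8.5 × 1.7 km = -14.45°C, so T = 13.45°C.
T_parcel − T_env = 18.17 − 13.45 = +4.72°C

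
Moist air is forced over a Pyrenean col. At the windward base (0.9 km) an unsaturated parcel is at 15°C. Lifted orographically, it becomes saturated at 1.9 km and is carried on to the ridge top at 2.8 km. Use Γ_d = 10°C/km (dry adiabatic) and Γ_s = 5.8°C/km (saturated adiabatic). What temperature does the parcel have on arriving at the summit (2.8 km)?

From 900 m to 1900 m (dry): cools by 10 × 1 = 10°C, giving 5°C.
From 1900 m to 2800 m (saturated): cools by 5.8 × 0.9 = 5.22°C, giving -0.22°C.

-0.22°C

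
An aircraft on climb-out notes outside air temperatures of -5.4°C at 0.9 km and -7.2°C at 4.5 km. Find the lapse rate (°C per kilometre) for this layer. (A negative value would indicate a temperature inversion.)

Γ = −ΔT/Δz = (-5.4 − (-7.2)) / (4500 − 900) m
  = 1.8°C / 3.6 km = 0.5°C/km

0.5°C/km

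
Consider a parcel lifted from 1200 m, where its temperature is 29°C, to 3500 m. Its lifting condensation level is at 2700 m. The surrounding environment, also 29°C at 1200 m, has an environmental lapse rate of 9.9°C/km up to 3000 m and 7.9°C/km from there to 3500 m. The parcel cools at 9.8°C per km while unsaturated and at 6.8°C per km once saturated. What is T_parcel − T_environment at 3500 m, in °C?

+1.63°C (parcel warmer than environment)

Parcel:
  1200–2700 m, dry: Δz = 1.5 km ⇒ ΔT = -14.7°C; T = 14.3°C
  2700–3500 m, saturated: Δz = 0.8 km ⇒ ΔT = -5.44°C; T = 8.86°C
Environment:
  1200–3000 m, environment, lower layer: Δz = 1.8 km ⇒ ΔT = -17.82°C; T = 11.18°C
  3000–3500 m, environment, upper layer: Δz = 0.5 km ⇒ ΔT = -3.95°C; T = 7.23°C
T_parcel − T_env = 8.86 − 7.23 = +1.63°C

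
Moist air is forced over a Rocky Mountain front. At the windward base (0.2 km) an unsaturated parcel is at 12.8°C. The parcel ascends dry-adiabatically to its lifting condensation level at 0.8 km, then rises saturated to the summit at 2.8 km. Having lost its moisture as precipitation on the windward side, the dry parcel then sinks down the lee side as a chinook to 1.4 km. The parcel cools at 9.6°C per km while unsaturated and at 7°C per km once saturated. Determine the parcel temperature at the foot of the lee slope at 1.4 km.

6.48°C

200 → 800 m (dry, 9.6°C/km): ΔT = -9.6 × 0.6 = -5.76°C → T = 7.04°C
800 → 2800 m (saturated, 7°C/km): ΔT = -7 × 2 = -14°C → T = -6.96°C
2800 → 1400 m (dry descent, 9.6°C/km): ΔT = +9.6 × 1.4 = +13.44°C → T = 6.48°C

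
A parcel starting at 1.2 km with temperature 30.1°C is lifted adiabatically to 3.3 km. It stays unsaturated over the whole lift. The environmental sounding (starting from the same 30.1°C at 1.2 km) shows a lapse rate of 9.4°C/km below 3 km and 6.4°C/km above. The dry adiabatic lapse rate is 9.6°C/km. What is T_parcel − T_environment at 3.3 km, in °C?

Parcel:
  1200–3300 m, dry: Δz = 2.1 km ⇒ ΔT = -20.16°C; T = 9.94°C
Environment:
  1200–3000 m, environment, lower layer: Δz = 1.8 km ⇒ ΔT = -16.92°C; T = 13.18°C
  3000–3300 m, environment, upper layer: Δz = 0.3 km ⇒ ΔT = -1.92°C; T = 11.26°C
T_parcel − T_env = 9.94 − 11.26 = -1.32°C

-1.32°C (parcel cooler than environment)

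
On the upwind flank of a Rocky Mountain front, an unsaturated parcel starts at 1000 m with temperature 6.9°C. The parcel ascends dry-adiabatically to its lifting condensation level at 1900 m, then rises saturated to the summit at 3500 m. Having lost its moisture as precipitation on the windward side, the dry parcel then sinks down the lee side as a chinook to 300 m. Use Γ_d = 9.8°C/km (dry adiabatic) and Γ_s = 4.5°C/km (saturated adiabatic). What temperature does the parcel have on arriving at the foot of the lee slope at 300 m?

22.24°C

Dry to 1900 m: -9.8 × 0.9 km = -8.82°C, so T = -1.92°C.
Saturated to 3500 m: -4.5 × 1.6 km = -7.2°C, so T = -9.12°C.
Dry descent to 300 m: +9.8 × 3.2 km = +31.36°C, so T = 22.24°C.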